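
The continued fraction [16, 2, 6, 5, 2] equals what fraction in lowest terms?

Fold from the inside: start with 2/1.
  5 + 1/2 = 11/2
  6 + 2/11 = 68/11
  2 + 11/68 = 147/68
  16 + 68/147 = 2420/147

2420/147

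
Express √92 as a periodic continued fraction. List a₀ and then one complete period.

a₀ = ⌊√92⌋ = 9.
With m₀=0, d₀=1 and mₖ₊₁ = dₖaₖ − mₖ, dₖ₊₁ = (n − mₖ₊₁²)/dₖ, aₖ₊₁ = ⌊(a₀+mₖ₊₁)/dₖ₊₁⌋:
  k=1: m=9, d=11, a=1
  k=2: m=2, d=8, a=1
  k=3: m=6, d=7, a=2
  k=4: m=8, d=4, a=4
  k=5: m=8, d=7, a=2
  k=6: m=6, d=8, a=1
  k=7: m=2, d=11, a=1
  k=8: m=9, d=1, a=18
d=1 and a=2a₀=18 at k=8, so the next step gives (m, d) = (9, 11) again — its k=1 value — and the period has length 8.

[9; 1, 1, 2, 4, 2, 1, 1, 18]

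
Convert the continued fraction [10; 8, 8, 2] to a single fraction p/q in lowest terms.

1397/138

Using pₖ = aₖpₖ₋₁ + pₖ₋₂ and qₖ = aₖqₖ₋₁ + qₖ₋₂:
  k=0: a=10, p=10, q=1
  k=1: a=8, p=81, q=8
  k=2: a=8, p=658, q=65
  k=3: a=2, p=1397, q=138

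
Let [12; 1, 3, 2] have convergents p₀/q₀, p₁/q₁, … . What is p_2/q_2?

Using pₖ = aₖpₖ₋₁ + pₖ₋₂, qₖ = aₖqₖ₋₁ + qₖ₋₂ (with p₋₁=1, p₋₂=0, q₋₁=0, q₋₂=1):
  k=0: a=12, p=12, q=1
  k=1: a=1, p=13, q=1
  k=2: a=3, p=51, q=4

51/4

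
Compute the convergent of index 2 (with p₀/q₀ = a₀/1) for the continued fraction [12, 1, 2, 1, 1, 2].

Using pₖ = aₖpₖ₋₁ + pₖ₋₂, qₖ = aₖqₖ₋₁ + qₖ₋₂ (with p₋₁=1, p₋₂=0, q₋₁=0, q₋₂=1):
  k=0: a=12, p=12, q=1
  k=1: a=1, p=13, q=1
  k=2: a=2, p=38, q=3

38/3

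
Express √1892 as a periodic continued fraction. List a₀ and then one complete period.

a₀ = ⌊√1892⌋ = 43.
With m₀=0, d₀=1 and mₖ₊₁ = dₖaₖ − mₖ, dₖ₊₁ = (n − mₖ₊₁²)/dₖ, aₖ₊₁ = ⌊(a₀+mₖ₊₁)/dₖ₊₁⌋:
  k=1: m=43, d=43, a=2
  k=2: m=43, d=1, a=86
d=1 and a=2a₀=86 at k=2, so the next step gives (m, d) = (43, 43) again — its k=1 value — and the period has length 2.

[43; 2, 86]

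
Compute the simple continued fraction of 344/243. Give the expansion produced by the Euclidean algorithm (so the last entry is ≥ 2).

[1; 2, 2, 2, 6, 3]

344 = 1×243 + 101
243 = 2×101 + 41
101 = 2×41 + 19
41 = 2×19 + 3
19 = 6×3 + 1
3 = 3×1 + 0  (stop)
So 344/243 = [1; 2, 2, 2, 6, 3].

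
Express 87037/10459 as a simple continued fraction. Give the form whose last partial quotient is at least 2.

[8; 3, 9, 4, 11, 8]

87037 = 8·10459 + 3365
10459 = 3·3365 + 364
3365 = 9·364 + 89
364 = 4·89 + 8
89 = 11·8 + 1
8 = 8·1 + 0  (stop)
So 87037/10459 = [8; 3, 9, 4, 11, 8].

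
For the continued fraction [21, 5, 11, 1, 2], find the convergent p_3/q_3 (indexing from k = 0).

Using pₖ = aₖpₖ₋₁ + pₖ₋₂, qₖ = aₖqₖ₋₁ + qₖ₋₂ (with p₋₁=1, p₋₂=0, q₋₁=0, q₋₂=1):
  k=0: a=21, p=21, q=1
  k=1: a=5, p=106, q=5
  k=2: a=11, p=1187, q=56
  k=3: a=1, p=1293, q=61

1293/61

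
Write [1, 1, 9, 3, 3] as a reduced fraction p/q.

196/103

Using pₖ = aₖpₖ₋₁ + pₖ₋₂ and qₖ = aₖqₖ₋₁ + qₖ₋₂:
  k=0: a=1, p=1, q=1
  k=1: a=1, p=2, q=1
  k=2: a=9, p=19, q=10
  k=3: a=3, p=59, q=31
  k=4: a=3, p=196, q=103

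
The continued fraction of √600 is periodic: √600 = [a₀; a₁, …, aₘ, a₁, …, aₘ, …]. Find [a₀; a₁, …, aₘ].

[24; 2, 48]

a₀ = ⌊√600⌋ = 24.
With m₀=0, d₀=1 and mₖ₊₁ = dₖaₖ − mₖ, dₖ₊₁ = (n − mₖ₊₁²)/dₖ, aₖ₊₁ = ⌊(a₀+mₖ₊₁)/dₖ₊₁⌋:
  k=1: m=24, d=24, a=2
  k=2: m=24, d=1, a=48
d=1 and a=2a₀=48 at k=2, so the next step gives (m, d) = (24, 24) again — its k=1 value — and the period has length 2.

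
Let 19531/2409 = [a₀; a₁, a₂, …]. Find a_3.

3

19531 = 8·2409 + 259   →  a_0 = 8
2409 = 9·259 + 78   →  a_1 = 9
259 = 3·78 + 25   →  a_2 = 3
78 = 3·25 + 3   →  a_3 = 3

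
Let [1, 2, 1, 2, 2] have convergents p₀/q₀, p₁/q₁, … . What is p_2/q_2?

Using pₖ = aₖpₖ₋₁ + pₖ₋₂, qₖ = aₖqₖ₋₁ + qₖ₋₂ (with p₋₁=1, p₋₂=0, q₋₁=0, q₋₂=1):
  k=0: a=1, p=1, q=1
  k=1: a=2, p=3, q=2
  k=2: a=1, p=4, q=3

4/3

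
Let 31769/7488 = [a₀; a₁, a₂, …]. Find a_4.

1

31769 = 4·7488 + 1817   →  a_0 = 4
7488 = 4·1817 + 220   →  a_1 = 4
1817 = 8·220 + 57   →  a_2 = 8
220 = 3·57 + 49   →  a_3 = 3
57 = 1·49 + 8   →  a_4 = 1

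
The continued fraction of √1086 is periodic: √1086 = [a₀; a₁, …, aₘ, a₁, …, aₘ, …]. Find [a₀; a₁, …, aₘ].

a₀ = ⌊√1086⌋ = 32.
With m₀=0, d₀=1 and mₖ₊₁ = dₖaₖ − mₖ, dₖ₊₁ = (n − mₖ₊₁²)/dₖ, aₖ₊₁ = ⌊(a₀+mₖ₊₁)/dₖ₊₁⌋:
  k=1: m=32, d=62, a=1
  k=2: m=30, d=3, a=20
  k=3: m=30, d=62, a=1
  k=4: m=32, d=1, a=64
d=1 and a=2a₀=64 at k=4, so the next step gives (m, d) = (32, 62) again — its k=1 value — and the period has length 4.

[32; 1, 20, 1, 64]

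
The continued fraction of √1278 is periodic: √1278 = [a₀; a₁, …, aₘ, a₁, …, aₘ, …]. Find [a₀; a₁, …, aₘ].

[35; 1, 2, 1, 70]

a₀ = ⌊√1278⌋ = 35.
With m₀=0, d₀=1 and mₖ₊₁ = dₖaₖ − mₖ, dₖ₊₁ = (n − mₖ₊₁²)/dₖ, aₖ₊₁ = ⌊(a₀+mₖ₊₁)/dₖ₊₁⌋:
  k=1: m=35, d=53, a=1
  k=2: m=18, d=18, a=2
  k=3: m=18, d=53, a=1
  k=4: m=35, d=1, a=70
d=1 and a=2a₀=70 at k=4, so the next step gives (m, d) = (35, 53) again — its k=1 value — and the period has length 4.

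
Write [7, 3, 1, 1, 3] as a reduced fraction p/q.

182/25

Using pₖ = aₖpₖ₋₁ + pₖ₋₂ and qₖ = aₖqₖ₋₁ + qₖ₋₂:
  k=0: a=7, p=7, q=1
  k=1: a=3, p=22, q=3
  k=2: a=1, p=29, q=4
  k=3: a=1, p=51, q=7
  k=4: a=3, p=182, q=25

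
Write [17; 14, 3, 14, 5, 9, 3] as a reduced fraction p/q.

1524197/89292

Fold from the inside: start with 3/1.
  9 + 1/3 = 28/3
  5 + 3/28 = 143/28
  14 + 28/143 = 2030/143
  3 + 143/2030 = 6233/2030
  14 + 2030/6233 = 89292/6233
  17 + 6233/89292 = 1524197/89292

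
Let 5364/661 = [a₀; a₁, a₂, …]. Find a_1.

5364 = 8·661 + 76   →  a_0 = 8
661 = 8·76 + 53   →  a_1 = 8

8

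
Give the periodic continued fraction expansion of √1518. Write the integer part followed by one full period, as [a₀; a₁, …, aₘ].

a₀ = ⌊√1518⌋ = 38.
With m₀=0, d₀=1 and mₖ₊₁ = dₖaₖ − mₖ, dₖ₊₁ = (n − mₖ₊₁²)/dₖ, aₖ₊₁ = ⌊(a₀+mₖ₊₁)/dₖ₊₁⌋:
  k=1: m=38, d=74, a=1
  k=2: m=36, d=3, a=24
  k=3: m=36, d=74, a=1
  k=4: m=38, d=1, a=76
d=1 and a=2a₀=76 at k=4, so the next step gives (m, d) = (38, 74) again — its k=1 value — and the period has length 4.

[38; 1, 24, 1, 76]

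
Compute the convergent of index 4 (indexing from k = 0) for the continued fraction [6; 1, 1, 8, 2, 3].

Using pₖ = aₖpₖ₋₁ + pₖ₋₂, qₖ = aₖqₖ₋₁ + qₖ₋₂ (with p₋₁=1, p₋₂=0, q₋₁=0, q₋₂=1):
  k=0: a=6, p=6, q=1
  k=1: a=1, p=7, q=1
  k=2: a=1, p=13, q=2
  k=3: a=8, p=111, q=17
  k=4: a=2, p=235, q=36

235/36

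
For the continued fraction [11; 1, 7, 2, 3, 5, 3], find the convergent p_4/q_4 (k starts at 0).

Using pₖ = aₖpₖ₋₁ + pₖ₋₂, qₖ = aₖqₖ₋₁ + qₖ₋₂ (with p₋₁=1, p₋₂=0, q₋₁=0, q₋₂=1):
  k=0: a=11, p=11, q=1
  k=1: a=1, p=12, q=1
  k=2: a=7, p=95, q=8
  k=3: a=2, p=202, q=17
  k=4: a=3, p=701, q=59

701/59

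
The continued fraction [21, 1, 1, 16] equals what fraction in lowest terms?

710/33

Fold from the inside: start with 16/1.
  1 + 1/16 = 17/16
  1 + 16/17 = 33/17
  21 + 17/33 = 710/33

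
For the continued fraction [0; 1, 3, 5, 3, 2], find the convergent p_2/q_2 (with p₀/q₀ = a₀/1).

Using pₖ = aₖpₖ₋₁ + pₖ₋₂, qₖ = aₖqₖ₋₁ + qₖ₋₂ (with p₋₁=1, p₋₂=0, q₋₁=0, q₋₂=1):
  k=0: a=0, p=0, q=1
  k=1: a=1, p=1, q=1
  k=2: a=3, p=3, q=4

3/4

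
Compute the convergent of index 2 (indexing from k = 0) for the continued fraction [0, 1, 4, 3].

4/5

Using pₖ = aₖpₖ₋₁ + pₖ₋₂, qₖ = aₖqₖ₋₁ + qₖ₋₂ (with p₋₁=1, p₋₂=0, q₋₁=0, q₋₂=1):
  k=0: a=0, p=0, q=1
  k=1: a=1, p=1, q=1
  k=2: a=4, p=4, q=5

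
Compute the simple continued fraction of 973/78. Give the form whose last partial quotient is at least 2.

973 = 12*78 + 37
78 = 2*37 + 4
37 = 9*4 + 1
4 = 4*1 + 0  (stop)
So 973/78 = [12; 2, 9, 4].

[12; 2, 9, 4]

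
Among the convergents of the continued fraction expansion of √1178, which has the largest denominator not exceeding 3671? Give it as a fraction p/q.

√1178 = [34; 3, 9, 2, 9, 3, 68, …] (period length 6).
Convergents:
  p_0/q_0 = 34/1
  p_1/q_1 = 103/3
  p_2/q_2 = 961/28
  p_3/q_3 = 2025/59
  p_4/q_4 = 19186/559
  p_5/q_5 = 59583/1736
  p_6/q_6 = 4070830/118607
q_5 = 1736 ≤ 3671 < 118607 = q_6, so the answer is 59583/1736.

59583/1736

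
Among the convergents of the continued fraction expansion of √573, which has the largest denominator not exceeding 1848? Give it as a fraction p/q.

√573 = [23; 1, 14, 1, 46, …] (period length 4).
Convergents:
  p_0/q_0 = 23/1
  p_1/q_1 = 24/1
  p_2/q_2 = 359/15
  p_3/q_3 = 383/16
  p_4/q_4 = 17977/751
  p_5/q_5 = 18360/767
  p_6/q_6 = 275017/11489
q_5 = 767 ≤ 1848 < 11489 = q_6, so the answer is 18360/767.

18360/767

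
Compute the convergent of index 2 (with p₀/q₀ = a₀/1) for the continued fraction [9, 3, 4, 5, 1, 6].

121/13

Using pₖ = aₖpₖ₋₁ + pₖ₋₂, qₖ = aₖqₖ₋₁ + qₖ₋₂ (with p₋₁=1, p₋₂=0, q₋₁=0, q₋₂=1):
  k=0: a=9, p=9, q=1
  k=1: a=3, p=28, q=3
  k=2: a=4, p=121, q=13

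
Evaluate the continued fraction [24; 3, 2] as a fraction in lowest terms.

Using pₖ = aₖpₖ₋₁ + pₖ₋₂ and qₖ = aₖqₖ₋₁ + qₖ₋₂:
  k=0: a=24, p=24, q=1
  k=1: a=3, p=73, q=3
  k=2: a=2, p=170, q=7

170/7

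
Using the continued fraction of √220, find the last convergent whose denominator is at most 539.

2655/179

√220 = [14; 1, 4, 1, 28, …] (period length 4).
Convergents:
  p_0/q_0 = 14/1
  p_1/q_1 = 15/1
  p_2/q_2 = 74/5
  p_3/q_3 = 89/6
  p_4/q_4 = 2566/173
  p_5/q_5 = 2655/179
  p_6/q_6 = 13186/889
q_5 = 179 ≤ 539 < 889 = q_6, so the answer is 2655/179.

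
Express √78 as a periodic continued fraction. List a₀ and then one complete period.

a₀ = ⌊√78⌋ = 8.
With m₀=0, d₀=1 and mₖ₊₁ = dₖaₖ − mₖ, dₖ₊₁ = (n − mₖ₊₁²)/dₖ, aₖ₊₁ = ⌊(a₀+mₖ₊₁)/dₖ₊₁⌋:
  k=1: m=8, d=14, a=1
  k=2: m=6, d=3, a=4
  k=3: m=6, d=14, a=1
  k=4: m=8, d=1, a=16
d=1 and a=2a₀=16 at k=4, so the next step gives (m, d) = (8, 14) again — its k=1 value — and the period has length 4.

[8; 1, 4, 1, 16]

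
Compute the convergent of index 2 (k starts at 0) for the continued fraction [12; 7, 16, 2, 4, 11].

1372/113

Using pₖ = aₖpₖ₋₁ + pₖ₋₂, qₖ = aₖqₖ₋₁ + qₖ₋₂ (with p₋₁=1, p₋₂=0, q₋₁=0, q₋₂=1):
  k=0: a=12, p=12, q=1
  k=1: a=7, p=85, q=7
  k=2: a=16, p=1372, q=113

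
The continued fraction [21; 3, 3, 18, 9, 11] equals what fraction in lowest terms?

Fold from the inside: start with 11/1.
  9 + 1/11 = 100/11
  18 + 11/100 = 1811/100
  3 + 100/1811 = 5533/1811
  3 + 1811/5533 = 18410/5533
  21 + 5533/18410 = 392143/18410

392143/18410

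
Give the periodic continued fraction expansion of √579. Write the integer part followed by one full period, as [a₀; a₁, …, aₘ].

[24; 16, 48]

a₀ = ⌊√579⌋ = 24.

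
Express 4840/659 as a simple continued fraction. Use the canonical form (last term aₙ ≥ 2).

4840 = 7×659 + 227
659 = 2×227 + 205
227 = 1×205 + 22
205 = 9×22 + 7
22 = 3×7 + 1
7 = 7×1 + 0  (stop)
So 4840/659 = [7; 2, 1, 9, 3, 7].

[7; 2, 1, 9, 3, 7]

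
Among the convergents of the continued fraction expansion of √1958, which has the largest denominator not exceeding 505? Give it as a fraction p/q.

15620/353

√1958 = [44; 4, 88, …] (period length 2).
Convergents:
  p_0/q_0 = 44/1
  p_1/q_1 = 177/4
  p_2/q_2 = 15620/353
  p_3/q_3 = 62657/1416
q_2 = 353 ≤ 505 < 1416 = q_3, so the answer is 15620/353.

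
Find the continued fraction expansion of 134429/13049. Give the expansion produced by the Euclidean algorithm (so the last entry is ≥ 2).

134429 = 10*13049 + 3939
13049 = 3*3939 + 1232
3939 = 3*1232 + 243
1232 = 5*243 + 17
243 = 14*17 + 5
17 = 3*5 + 2
5 = 2*2 + 1
2 = 2*1 + 0  (stop)
So 134429/13049 = [10; 3, 3, 5, 14, 3, 2, 2].

[10; 3, 3, 5, 14, 3, 2, 2]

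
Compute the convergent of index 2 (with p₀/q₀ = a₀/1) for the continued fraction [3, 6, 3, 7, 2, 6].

60/19

Using pₖ = aₖpₖ₋₁ + pₖ₋₂, qₖ = aₖqₖ₋₁ + qₖ₋₂ (with p₋₁=1, p₋₂=0, q₋₁=0, q₋₂=1):
  k=0: a=3, p=3, q=1
  k=1: a=6, p=19, q=6
  k=2: a=3, p=60, q=19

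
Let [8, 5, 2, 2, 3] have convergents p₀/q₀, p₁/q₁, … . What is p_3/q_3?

221/27

Using pₖ = aₖpₖ₋₁ + pₖ₋₂, qₖ = aₖqₖ₋₁ + qₖ₋₂ (with p₋₁=1, p₋₂=0, q₋₁=0, q₋₂=1):
  k=0: a=8, p=8, q=1
  k=1: a=5, p=41, q=5
  k=2: a=2, p=90, q=11
  k=3: a=2, p=221, q=27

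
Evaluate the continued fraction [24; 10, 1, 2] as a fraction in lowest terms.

771/32

Using pₖ = aₖpₖ₋₁ + pₖ₋₂ and qₖ = aₖqₖ₋₁ + qₖ₋₂:
  k=0: a=24, p=24, q=1
  k=1: a=10, p=241, q=10
  k=2: a=1, p=265, q=11
  k=3: a=2, p=771, q=32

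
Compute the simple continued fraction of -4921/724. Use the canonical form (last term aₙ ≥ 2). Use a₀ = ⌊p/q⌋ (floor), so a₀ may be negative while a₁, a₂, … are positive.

-4921 = -7*724 + 147
724 = 4*147 + 136
147 = 1*136 + 11
136 = 12*11 + 4
11 = 2*4 + 3
4 = 1*3 + 1
3 = 3*1 + 0  (stop)
So -4921/724 = [-7; 4, 1, 12, 2, 1, 3].

[-7; 4, 1, 12, 2, 1, 3]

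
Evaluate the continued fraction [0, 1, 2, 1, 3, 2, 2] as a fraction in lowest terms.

61/83

Using pₖ = aₖpₖ₋₁ + pₖ₋₂ and qₖ = aₖqₖ₋₁ + qₖ₋₂:
  k=0: a=0, p=0, q=1
  k=1: a=1, p=1, q=1
  k=2: a=2, p=2, q=3
  k=3: a=1, p=3, q=4
  k=4: a=3, p=11, q=15
  k=5: a=2, p=25, q=34
  k=6: a=2, p=61, q=83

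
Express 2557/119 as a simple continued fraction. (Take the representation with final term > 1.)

[21; 2, 19, 3]

2557 = 21×119 + 58
119 = 2×58 + 3
58 = 19×3 + 1
3 = 3×1 + 0  (stop)
So 2557/119 = [21; 2, 19, 3].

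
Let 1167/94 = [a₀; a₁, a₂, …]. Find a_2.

2

1167 = 12·94 + 39   →  a_0 = 12
94 = 2·39 + 16   →  a_1 = 2
39 = 2·16 + 7   →  a_2 = 2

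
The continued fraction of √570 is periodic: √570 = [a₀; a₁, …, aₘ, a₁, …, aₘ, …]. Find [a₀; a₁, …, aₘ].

[23; 1, 6, 1, 46]

a₀ = ⌊√570⌋ = 23.
With m₀=0, d₀=1 and mₖ₊₁ = dₖaₖ − mₖ, dₖ₊₁ = (n − mₖ₊₁²)/dₖ, aₖ₊₁ = ⌊(a₀+mₖ₊₁)/dₖ₊₁⌋:
  k=1: m=23, d=41, a=1
  k=2: m=18, d=6, a=6
  k=3: m=18, d=41, a=1
  k=4: m=23, d=1, a=46
d=1 and a=2a₀=46 at k=4, so the next step gives (m, d) = (23, 41) again — its k=1 value — and the period has length 4.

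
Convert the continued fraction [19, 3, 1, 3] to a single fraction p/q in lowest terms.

289/15

Fold from the inside: start with 3/1.
  1 + 1/3 = 4/3
  3 + 3/4 = 15/4
  19 + 4/15 = 289/15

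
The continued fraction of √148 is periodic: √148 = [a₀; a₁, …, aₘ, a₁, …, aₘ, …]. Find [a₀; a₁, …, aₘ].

a₀ = ⌊√148⌋ = 12.

[12; 6, 24]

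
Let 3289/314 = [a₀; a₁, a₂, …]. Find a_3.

3289 = 10·314 + 149   →  a_0 = 10
314 = 2·149 + 16   →  a_1 = 2
149 = 9·16 + 5   →  a_2 = 9
16 = 3·5 + 1   →  a_3 = 3

3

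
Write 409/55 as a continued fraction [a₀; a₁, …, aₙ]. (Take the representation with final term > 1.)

[7; 2, 3, 2, 3]

409 = 7·55 + 24
55 = 2·24 + 7
24 = 3·7 + 3
7 = 2·3 + 1
3 = 3·1 + 0  (stop)
So 409/55 = [7; 2, 3, 2, 3].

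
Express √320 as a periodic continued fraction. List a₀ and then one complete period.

[17; 1, 7, 1, 34]

a₀ = ⌊√320⌋ = 17.
With m₀=0, d₀=1 and mₖ₊₁ = dₖaₖ − mₖ, dₖ₊₁ = (n − mₖ₊₁²)/dₖ, aₖ₊₁ = ⌊(a₀+mₖ₊₁)/dₖ₊₁⌋:
  k=1: m=17, d=31, a=1
  k=2: m=14, d=4, a=7
  k=3: m=14, d=31, a=1
  k=4: m=17, d=1, a=34
d=1 and a=2a₀=34 at k=4, so the next step gives (m, d) = (17, 31) again — its k=1 value — and the period has length 4.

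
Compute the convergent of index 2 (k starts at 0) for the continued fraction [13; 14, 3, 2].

562/43

Using pₖ = aₖpₖ₋₁ + pₖ₋₂, qₖ = aₖqₖ₋₁ + qₖ₋₂ (with p₋₁=1, p₋₂=0, q₋₁=0, q₋₂=1):
  k=0: a=13, p=13, q=1
  k=1: a=14, p=183, q=14
  k=2: a=3, p=562, q=43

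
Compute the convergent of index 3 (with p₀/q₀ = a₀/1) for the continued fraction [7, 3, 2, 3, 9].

Using pₖ = aₖpₖ₋₁ + pₖ₋₂, qₖ = aₖqₖ₋₁ + qₖ₋₂ (with p₋₁=1, p₋₂=0, q₋₁=0, q₋₂=1):
  k=0: a=7, p=7, q=1
  k=1: a=3, p=22, q=3
  k=2: a=2, p=51, q=7
  k=3: a=3, p=175, q=24

175/24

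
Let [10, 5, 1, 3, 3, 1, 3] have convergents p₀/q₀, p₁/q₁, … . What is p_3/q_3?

Using pₖ = aₖpₖ₋₁ + pₖ₋₂, qₖ = aₖqₖ₋₁ + qₖ₋₂ (with p₋₁=1, p₋₂=0, q₋₁=0, q₋₂=1):
  k=0: a=10, p=10, q=1
  k=1: a=5, p=51, q=5
  k=2: a=1, p=61, q=6
  k=3: a=3, p=234, q=23

234/23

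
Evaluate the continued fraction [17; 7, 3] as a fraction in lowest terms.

377/22

Fold from the inside: start with 3/1.
  7 + 1/3 = 22/3
  17 + 3/22 = 377/22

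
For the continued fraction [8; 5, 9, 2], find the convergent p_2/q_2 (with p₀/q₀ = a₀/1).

377/46

Using pₖ = aₖpₖ₋₁ + pₖ₋₂, qₖ = aₖqₖ₋₁ + qₖ₋₂ (with p₋₁=1, p₋₂=0, q₋₁=0, q₋₂=1):
  k=0: a=8, p=8, q=1
  k=1: a=5, p=41, q=5
  k=2: a=9, p=377, q=46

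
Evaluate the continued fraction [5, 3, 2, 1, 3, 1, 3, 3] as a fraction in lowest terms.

Fold from the inside: start with 3/1.
  3 + 1/3 = 10/3
  1 + 3/10 = 13/10
  3 + 10/13 = 49/13
  1 + 13/49 = 62/49
  2 + 49/62 = 173/62
  3 + 62/173 = 581/173
  5 + 173/581 = 3078/581

3078/581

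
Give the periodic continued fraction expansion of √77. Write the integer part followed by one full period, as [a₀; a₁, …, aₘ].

[8; 1, 3, 2, 3, 1, 16]

a₀ = ⌊√77⌋ = 8.
With m₀=0, d₀=1 and mₖ₊₁ = dₖaₖ − mₖ, dₖ₊₁ = (n − mₖ₊₁²)/dₖ, aₖ₊₁ = ⌊(a₀+mₖ₊₁)/dₖ₊₁⌋:
  k=1: m=8, d=13, a=1
  k=2: m=5, d=4, a=3
  k=3: m=7, d=7, a=2
  k=4: m=7, d=4, a=3
  k=5: m=5, d=13, a=1
  k=6: m=8, d=1, a=16
d=1 and a=2a₀=16 at k=6, so the next step gives (m, d) = (8, 13) again — its k=1 value — and the period has length 6.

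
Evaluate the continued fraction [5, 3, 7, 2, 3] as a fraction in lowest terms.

Fold from the inside: start with 3/1.
  2 + 1/3 = 7/3
  7 + 3/7 = 52/7
  3 + 7/52 = 163/52
  5 + 52/163 = 867/163

867/163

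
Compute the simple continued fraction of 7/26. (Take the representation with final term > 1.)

[0; 3, 1, 2, 2]

7 = 0*26 + 7
26 = 3*7 + 5
7 = 1*5 + 2
5 = 2*2 + 1
2 = 2*1 + 0  (stop)
So 7/26 = [0; 3, 1, 2, 2].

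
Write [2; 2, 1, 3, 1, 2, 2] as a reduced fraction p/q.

Using pₖ = aₖpₖ₋₁ + pₖ₋₂ and qₖ = aₖqₖ₋₁ + qₖ₋₂:
  k=0: a=2, p=2, q=1
  k=1: a=2, p=5, q=2
  k=2: a=1, p=7, q=3
  k=3: a=3, p=26, q=11
  k=4: a=1, p=33, q=14
  k=5: a=2, p=92, q=39
  k=6: a=2, p=217, q=92

217/92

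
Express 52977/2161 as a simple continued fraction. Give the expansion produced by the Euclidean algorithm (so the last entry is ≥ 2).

52977 = 24*2161 + 1113
2161 = 1*1113 + 1048
1113 = 1*1048 + 65
1048 = 16*65 + 8
65 = 8*8 + 1
8 = 8*1 + 0  (stop)
So 52977/2161 = [24; 1, 1, 16, 8, 8].

[24; 1, 1, 16, 8, 8]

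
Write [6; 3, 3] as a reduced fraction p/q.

Fold from the inside: start with 3/1.
  3 + 1/3 = 10/3
  6 + 3/10 = 63/10

63/10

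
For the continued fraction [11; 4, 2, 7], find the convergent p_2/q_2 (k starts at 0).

101/9

Using pₖ = aₖpₖ₋₁ + pₖ₋₂, qₖ = aₖqₖ₋₁ + qₖ₋₂ (with p₋₁=1, p₋₂=0, q₋₁=0, q₋₂=1):
  k=0: a=11, p=11, q=1
  k=1: a=4, p=45, q=4
  k=2: a=2, p=101, q=9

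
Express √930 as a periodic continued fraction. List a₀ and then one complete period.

[30; 2, 60]

a₀ = ⌊√930⌋ = 30.
With m₀=0, d₀=1 and mₖ₊₁ = dₖaₖ − mₖ, dₖ₊₁ = (n − mₖ₊₁²)/dₖ, aₖ₊₁ = ⌊(a₀+mₖ₊₁)/dₖ₊₁⌋:
  k=1: m=30, d=30, a=2
  k=2: m=30, d=1, a=60
d=1 and a=2a₀=60 at k=2, so the next step gives (m, d) = (30, 30) again — its k=1 value — and the period has length 2.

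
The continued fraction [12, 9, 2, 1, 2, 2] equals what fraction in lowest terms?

2155/178

Using pₖ = aₖpₖ₋₁ + pₖ₋₂ and qₖ = aₖqₖ₋₁ + qₖ₋₂:
  k=0: a=12, p=12, q=1
  k=1: a=9, p=109, q=9
  k=2: a=2, p=230, q=19
  k=3: a=1, p=339, q=28
  k=4: a=2, p=908, q=75
  k=5: a=2, p=2155, q=178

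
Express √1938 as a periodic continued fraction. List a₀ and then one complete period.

a₀ = ⌊√1938⌋ = 44.
With m₀=0, d₀=1 and mₖ₊₁ = dₖaₖ − mₖ, dₖ₊₁ = (n − mₖ₊₁²)/dₖ, aₖ₊₁ = ⌊(a₀+mₖ₊₁)/dₖ₊₁⌋:
  k=1: m=44, d=2, a=44
  k=2: m=44, d=1, a=88
d=1 and a=2a₀=88 at k=2, so the next step gives (m, d) = (44, 2) again — its k=1 value — and the period has length 2.

[44; 44, 88]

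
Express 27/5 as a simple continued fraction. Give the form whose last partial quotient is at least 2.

[5; 2, 2]

27 = 5*5 + 2
5 = 2*2 + 1
2 = 2*1 + 0  (stop)
So 27/5 = [5; 2, 2].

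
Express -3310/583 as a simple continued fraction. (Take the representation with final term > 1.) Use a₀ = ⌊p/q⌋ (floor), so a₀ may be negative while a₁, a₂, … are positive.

[-6; 3, 9, 1, 8, 2]

-3310 = -6*583 + 188
583 = 3*188 + 19
188 = 9*19 + 17
19 = 1*17 + 2
17 = 8*2 + 1
2 = 2*1 + 0  (stop)
So -3310/583 = [-6; 3, 9, 1, 8, 2].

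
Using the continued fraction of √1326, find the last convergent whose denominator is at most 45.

√1326 = [36; 2, 2, 2, 2, 2, 72, …] (period length 6).
Convergents:
  p_0/q_0 = 36/1
  p_1/q_1 = 73/2
  p_2/q_2 = 182/5
  p_3/q_3 = 437/12
  p_4/q_4 = 1056/29
  p_5/q_5 = 2549/70
q_4 = 29 ≤ 45 < 70 = q_5, so the answer is 1056/29.

1056/29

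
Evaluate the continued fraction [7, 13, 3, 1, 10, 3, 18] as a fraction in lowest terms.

228565/32304

Using pₖ = aₖpₖ₋₁ + pₖ₋₂ and qₖ = aₖqₖ₋₁ + qₖ₋₂:
  k=0: a=7, p=7, q=1
  k=1: a=13, p=92, q=13
  k=2: a=3, p=283, q=40
  k=3: a=1, p=375, q=53
  k=4: a=10, p=4033, q=570
  k=5: a=3, p=12474, q=1763
  k=6: a=18, p=228565, q=32304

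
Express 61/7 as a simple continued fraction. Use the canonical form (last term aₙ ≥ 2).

61 = 8·7 + 5
7 = 1·5 + 2
5 = 2·2 + 1
2 = 2·1 + 0  (stop)
So 61/7 = [8; 1, 2, 2].

[8; 1, 2, 2]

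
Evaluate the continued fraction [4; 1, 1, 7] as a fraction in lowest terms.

68/15

Using pₖ = aₖpₖ₋₁ + pₖ₋₂ and qₖ = aₖqₖ₋₁ + qₖ₋₂:
  k=0: a=4, p=4, q=1
  k=1: a=1, p=5, q=1
  k=2: a=1, p=9, q=2
  k=3: a=7, p=68, q=15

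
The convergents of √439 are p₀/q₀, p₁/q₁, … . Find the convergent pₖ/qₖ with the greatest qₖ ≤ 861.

√439 = [20; 1, 19, 1, 40, …] (period length 4).
Convergents:
  p_0/q_0 = 20/1
  p_1/q_1 = 21/1
  p_2/q_2 = 419/20
  p_3/q_3 = 440/21
  p_4/q_4 = 18019/860
  p_5/q_5 = 18459/881
q_4 = 860 ≤ 861 < 881 = q_5, so the answer is 18019/860.

18019/860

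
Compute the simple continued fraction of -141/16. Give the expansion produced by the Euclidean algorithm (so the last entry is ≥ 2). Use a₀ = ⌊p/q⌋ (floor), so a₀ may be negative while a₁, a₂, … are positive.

-141 = -9*16 + 3
16 = 5*3 + 1
3 = 3*1 + 0  (stop)
So -141/16 = [-9; 5, 3].

[-9; 5, 3]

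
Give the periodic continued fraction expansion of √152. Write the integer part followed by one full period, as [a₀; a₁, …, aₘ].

a₀ = ⌊√152⌋ = 12.
With m₀=0, d₀=1 and mₖ₊₁ = dₖaₖ − mₖ, dₖ₊₁ = (n − mₖ₊₁²)/dₖ, aₖ₊₁ = ⌊(a₀+mₖ₊₁)/dₖ₊₁⌋:
  k=1: m=12, d=8, a=3
  k=2: m=12, d=1, a=24
d=1 and a=2a₀=24 at k=2, so the next step gives (m, d) = (12, 8) again — its k=1 value — and the period has length 2.

[12; 3, 24]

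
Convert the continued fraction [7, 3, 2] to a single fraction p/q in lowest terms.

Using pₖ = aₖpₖ₋₁ + pₖ₋₂ and qₖ = aₖqₖ₋₁ + qₖ₋₂:
  k=0: a=7, p=7, q=1
  k=1: a=3, p=22, q=3
  k=2: a=2, p=51, q=7

51/7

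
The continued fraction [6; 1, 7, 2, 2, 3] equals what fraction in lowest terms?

984/143

Using pₖ = aₖpₖ₋₁ + pₖ₋₂ and qₖ = aₖqₖ₋₁ + qₖ₋₂:
  k=0: a=6, p=6, q=1
  k=1: a=1, p=7, q=1
  k=2: a=7, p=55, q=8
  k=3: a=2, p=117, q=17
  k=4: a=2, p=289, q=42
  k=5: a=3, p=984, q=143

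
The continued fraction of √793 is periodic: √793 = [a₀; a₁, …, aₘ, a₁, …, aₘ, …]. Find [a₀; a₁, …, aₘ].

a₀ = ⌊√793⌋ = 28.

[28; 6, 4, 6, 56]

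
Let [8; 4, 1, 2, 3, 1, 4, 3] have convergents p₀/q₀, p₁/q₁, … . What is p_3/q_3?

Using pₖ = aₖpₖ₋₁ + pₖ₋₂, qₖ = aₖqₖ₋₁ + qₖ₋₂ (with p₋₁=1, p₋₂=0, q₋₁=0, q₋₂=1):
  k=0: a=8, p=8, q=1
  k=1: a=4, p=33, q=4
  k=2: a=1, p=41, q=5
  k=3: a=2, p=115, q=14

115/14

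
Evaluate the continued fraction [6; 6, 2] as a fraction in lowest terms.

Using pₖ = aₖpₖ₋₁ + pₖ₋₂ and qₖ = aₖqₖ₋₁ + qₖ₋₂:
  k=0: a=6, p=6, q=1
  k=1: a=6, p=37, q=6
  k=2: a=2, p=80, q=13

80/13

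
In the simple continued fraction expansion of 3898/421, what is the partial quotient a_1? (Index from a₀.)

3

3898 = 9·421 + 109   →  a_0 = 9
421 = 3·109 + 94   →  a_1 = 3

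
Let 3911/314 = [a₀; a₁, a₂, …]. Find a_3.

9

3911 = 12·314 + 143   →  a_0 = 12
314 = 2·143 + 28   →  a_1 = 2
143 = 5·28 + 3   →  a_2 = 5
28 = 9·3 + 1   →  a_3 = 9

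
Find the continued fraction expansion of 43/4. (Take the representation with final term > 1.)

43 = 10×4 + 3
4 = 1×3 + 1
3 = 3×1 + 0  (stop)
So 43/4 = [10; 1, 3].

[10; 1, 3]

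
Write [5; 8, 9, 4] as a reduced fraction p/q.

1537/300

Fold from the inside: start with 4/1.
  9 + 1/4 = 37/4
  8 + 4/37 = 300/37
  5 + 37/300 = 1537/300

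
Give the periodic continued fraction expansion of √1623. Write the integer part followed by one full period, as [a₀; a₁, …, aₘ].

a₀ = ⌊√1623⌋ = 40.
With m₀=0, d₀=1 and mₖ₊₁ = dₖaₖ − mₖ, dₖ₊₁ = (n − mₖ₊₁²)/dₖ, aₖ₊₁ = ⌊(a₀+mₖ₊₁)/dₖ₊₁⌋:
  k=1: m=40, d=23, a=3
  k=2: m=29, d=34, a=2
  k=3: m=39, d=3, a=26
  k=4: m=39, d=34, a=2
  k=5: m=29, d=23, a=3
  k=6: m=40, d=1, a=80
d=1 and a=2a₀=80 at k=6, so the next step gives (m, d) = (40, 23) again — its k=1 value — and the period has length 6.

[40; 3, 2, 26, 2, 3, 80]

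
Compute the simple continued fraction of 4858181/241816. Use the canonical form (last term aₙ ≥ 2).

4858181 = 20·241816 + 21861
241816 = 11·21861 + 1345
21861 = 16·1345 + 341
1345 = 3·341 + 322
341 = 1·322 + 19
322 = 16·19 + 18
19 = 1·18 + 1
18 = 18·1 + 0  (stop)
So 4858181/241816 = [20; 11, 16, 3, 1, 16, 1, 18].

[20; 11, 16, 3, 1, 16, 1, 18]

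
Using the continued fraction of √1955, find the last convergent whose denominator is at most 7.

221/5

√1955 = [44; 4, 1, 1, 1, 4, 88, …] (period length 6).
Convergents:
  p_0/q_0 = 44/1
  p_1/q_1 = 177/4
  p_2/q_2 = 221/5
  p_3/q_3 = 398/9
q_2 = 5 ≤ 7 < 9 = q_3, so the answer is 221/5.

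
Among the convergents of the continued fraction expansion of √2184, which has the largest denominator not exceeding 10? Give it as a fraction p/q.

187/4

√2184 = [46; 1, 2, 1, 2, 1, 92, …] (period length 6).
Convergents:
  p_0/q_0 = 46/1
  p_1/q_1 = 47/1
  p_2/q_2 = 140/3
  p_3/q_3 = 187/4
  p_4/q_4 = 514/11
q_3 = 4 ≤ 10 < 11 = q_4, so the answer is 187/4.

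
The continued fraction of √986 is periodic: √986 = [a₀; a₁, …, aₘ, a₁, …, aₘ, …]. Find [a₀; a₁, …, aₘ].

[31; 2, 2, 62]

a₀ = ⌊√986⌋ = 31.
With m₀=0, d₀=1 and mₖ₊₁ = dₖaₖ − mₖ, dₖ₊₁ = (n − mₖ₊₁²)/dₖ, aₖ₊₁ = ⌊(a₀+mₖ₊₁)/dₖ₊₁⌋:
  k=1: m=31, d=25, a=2
  k=2: m=19, d=25, a=2
  k=3: m=31, d=1, a=62
d=1 and a=2a₀=62 at k=3, so the next step gives (m, d) = (31, 25) again — its k=1 value — and the period has length 3.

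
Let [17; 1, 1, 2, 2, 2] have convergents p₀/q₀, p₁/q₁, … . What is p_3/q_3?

88/5

Using pₖ = aₖpₖ₋₁ + pₖ₋₂, qₖ = aₖqₖ₋₁ + qₖ₋₂ (with p₋₁=1, p₋₂=0, q₋₁=0, q₋₂=1):
  k=0: a=17, p=17, q=1
  k=1: a=1, p=18, q=1
  k=2: a=1, p=35, q=2
  k=3: a=2, p=88, q=5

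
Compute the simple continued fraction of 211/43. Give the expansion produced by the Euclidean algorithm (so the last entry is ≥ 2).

211 = 4*43 + 39
43 = 1*39 + 4
39 = 9*4 + 3
4 = 1*3 + 1
3 = 3*1 + 0  (stop)
So 211/43 = [4; 1, 9, 1, 3].

[4; 1, 9, 1, 3]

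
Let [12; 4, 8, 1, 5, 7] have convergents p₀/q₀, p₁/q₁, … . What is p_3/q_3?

453/37

Using pₖ = aₖpₖ₋₁ + pₖ₋₂, qₖ = aₖqₖ₋₁ + qₖ₋₂ (with p₋₁=1, p₋₂=0, q₋₁=0, q₋₂=1):
  k=0: a=12, p=12, q=1
  k=1: a=4, p=49, q=4
  k=2: a=8, p=404, q=33
  k=3: a=1, p=453, q=37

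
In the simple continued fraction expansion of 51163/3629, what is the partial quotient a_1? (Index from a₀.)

51163 = 14·3629 + 357   →  a_0 = 14
3629 = 10·357 + 59   →  a_1 = 10

10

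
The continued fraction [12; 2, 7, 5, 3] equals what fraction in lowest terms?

Fold from the inside: start with 3/1.
  5 + 1/3 = 16/3
  7 + 3/16 = 115/16
  2 + 16/115 = 246/115
  12 + 115/246 = 3067/246

3067/246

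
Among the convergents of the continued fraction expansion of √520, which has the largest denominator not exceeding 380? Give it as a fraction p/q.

6499/285

√520 = [22; 1, 4, 11, 4, 1, 44, …] (period length 6).
Convergents:
  p_0/q_0 = 22/1
  p_1/q_1 = 23/1
  p_2/q_2 = 114/5
  p_3/q_3 = 1277/56
  p_4/q_4 = 5222/229
  p_5/q_5 = 6499/285
  p_6/q_6 = 291178/12769
q_5 = 285 ≤ 380 < 12769 = q_6, so the answer is 6499/285.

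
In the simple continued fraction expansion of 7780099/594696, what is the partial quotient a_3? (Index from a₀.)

16

7780099 = 13·594696 + 49051   →  a_0 = 13
594696 = 12·49051 + 6084   →  a_1 = 12
49051 = 8·6084 + 379   →  a_2 = 8
6084 = 16·379 + 20   →  a_3 = 16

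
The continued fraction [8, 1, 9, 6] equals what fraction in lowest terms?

543/61

Fold from the inside: start with 6/1.
  9 + 1/6 = 55/6
  1 + 6/55 = 61/55
  8 + 55/61 = 543/61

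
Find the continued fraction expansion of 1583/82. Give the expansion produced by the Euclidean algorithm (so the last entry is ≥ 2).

[19; 3, 3, 1, 1, 3]

1583 = 19·82 + 25
82 = 3·25 + 7
25 = 3·7 + 4
7 = 1·4 + 3
4 = 1·3 + 1
3 = 3·1 + 0  (stop)
So 1583/82 = [19; 3, 3, 1, 1, 3].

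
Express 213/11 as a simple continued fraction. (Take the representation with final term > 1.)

[19; 2, 1, 3]

213 = 19·11 + 4
11 = 2·4 + 3
4 = 1·3 + 1
3 = 3·1 + 0  (stop)
So 213/11 = [19; 2, 1, 3].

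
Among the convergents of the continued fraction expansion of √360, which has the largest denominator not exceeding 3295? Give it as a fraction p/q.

27379/1443

√360 = [18; 1, 36, …] (period length 2).
Convergents:
  p_0/q_0 = 18/1
  p_1/q_1 = 19/1
  p_2/q_2 = 702/37
  p_3/q_3 = 721/38
  p_4/q_4 = 26658/1405
  p_5/q_5 = 27379/1443
  p_6/q_6 = 1012302/53353
q_5 = 1443 ≤ 3295 < 53353 = q_6, so the answer is 27379/1443.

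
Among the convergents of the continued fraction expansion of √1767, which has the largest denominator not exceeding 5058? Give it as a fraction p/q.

98910/2353

√1767 = [42; 28, 84, …] (period length 2).
Convergents:
  p_0/q_0 = 42/1
  p_1/q_1 = 1177/28
  p_2/q_2 = 98910/2353
  p_3/q_3 = 2770657/65912
q_2 = 2353 ≤ 5058 < 65912 = q_3, so the answer is 98910/2353.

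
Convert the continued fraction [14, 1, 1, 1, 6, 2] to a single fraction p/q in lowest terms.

Using pₖ = aₖpₖ₋₁ + pₖ₋₂ and qₖ = aₖqₖ₋₁ + qₖ₋₂:
  k=0: a=14, p=14, q=1
  k=1: a=1, p=15, q=1
  k=2: a=1, p=29, q=2
  k=3: a=1, p=44, q=3
  k=4: a=6, p=293, q=20
  k=5: a=2, p=630, q=43

630/43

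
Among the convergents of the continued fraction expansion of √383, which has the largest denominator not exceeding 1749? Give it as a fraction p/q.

18768/959

√383 = [19; 1, 1, 3, 19, 3, 1, 1, 38, …] (period length 8).
Convergents:
  p_0/q_0 = 19/1
  p_1/q_1 = 20/1
  p_2/q_2 = 39/2
  p_3/q_3 = 137/7
  p_4/q_4 = 2642/135
  p_5/q_5 = 8063/412
  p_6/q_6 = 10705/547
  p_7/q_7 = 18768/959
  p_8/q_8 = 723889/36989
q_7 = 959 ≤ 1749 < 36989 = q_8, so the answer is 18768/959.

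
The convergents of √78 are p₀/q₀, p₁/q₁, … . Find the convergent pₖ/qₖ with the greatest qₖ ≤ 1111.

√78 = [8; 1, 4, 1, 16, …] (period length 4).
Convergents:
  p_0/q_0 = 8/1
  p_1/q_1 = 9/1
  p_2/q_2 = 44/5
  p_3/q_3 = 53/6
  p_4/q_4 = 892/101
  p_5/q_5 = 945/107
  p_6/q_6 = 4672/529
  p_7/q_7 = 5617/636
  p_8/q_8 = 94544/10705
q_7 = 636 ≤ 1111 < 10705 = q_8, so the answer is 5617/636.

5617/636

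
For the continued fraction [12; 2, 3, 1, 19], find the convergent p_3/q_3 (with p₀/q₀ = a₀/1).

112/9

Using pₖ = aₖpₖ₋₁ + pₖ₋₂, qₖ = aₖqₖ₋₁ + qₖ₋₂ (with p₋₁=1, p₋₂=0, q₋₁=0, q₋₂=1):
  k=0: a=12, p=12, q=1
  k=1: a=2, p=25, q=2
  k=2: a=3, p=87, q=7
  k=3: a=1, p=112, q=9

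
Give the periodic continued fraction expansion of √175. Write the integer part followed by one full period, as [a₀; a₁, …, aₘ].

[13; 4, 2, 1, 2, 4, 26]

a₀ = ⌊√175⌋ = 13.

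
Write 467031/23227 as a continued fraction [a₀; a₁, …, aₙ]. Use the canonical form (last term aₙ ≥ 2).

467031 = 20·23227 + 2491
23227 = 9·2491 + 808
2491 = 3·808 + 67
808 = 12·67 + 4
67 = 16·4 + 3
4 = 1·3 + 1
3 = 3·1 + 0  (stop)
So 467031/23227 = [20; 9, 3, 12, 16, 1, 3].

[20; 9, 3, 12, 16, 1, 3]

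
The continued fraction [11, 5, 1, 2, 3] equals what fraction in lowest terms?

637/57

Using pₖ = aₖpₖ₋₁ + pₖ₋₂ and qₖ = aₖqₖ₋₁ + qₖ₋₂:
  k=0: a=11, p=11, q=1
  k=1: a=5, p=56, q=5
  k=2: a=1, p=67, q=6
  k=3: a=2, p=190, q=17
  k=4: a=3, p=637, q=57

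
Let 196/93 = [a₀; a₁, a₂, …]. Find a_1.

196 = 2·93 + 10   →  a_0 = 2
93 = 9·10 + 3   →  a_1 = 9

9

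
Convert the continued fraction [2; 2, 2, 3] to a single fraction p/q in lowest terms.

41/17

Using pₖ = aₖpₖ₋₁ + pₖ₋₂ and qₖ = aₖqₖ₋₁ + qₖ₋₂:
  k=0: a=2, p=2, q=1
  k=1: a=2, p=5, q=2
  k=2: a=2, p=12, q=5
  k=3: a=3, p=41, q=17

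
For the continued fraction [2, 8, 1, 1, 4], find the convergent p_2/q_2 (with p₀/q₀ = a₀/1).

19/9

Using pₖ = aₖpₖ₋₁ + pₖ₋₂, qₖ = aₖqₖ₋₁ + qₖ₋₂ (with p₋₁=1, p₋₂=0, q₋₁=0, q₋₂=1):
  k=0: a=2, p=2, q=1
  k=1: a=8, p=17, q=8
  k=2: a=1, p=19, q=9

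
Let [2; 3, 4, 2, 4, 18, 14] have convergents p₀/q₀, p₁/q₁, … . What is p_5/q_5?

Using pₖ = aₖpₖ₋₁ + pₖ₋₂, qₖ = aₖqₖ₋₁ + qₖ₋₂ (with p₋₁=1, p₋₂=0, q₋₁=0, q₋₂=1):
  k=0: a=2, p=2, q=1
  k=1: a=3, p=7, q=3
  k=2: a=4, p=30, q=13
  k=3: a=2, p=67, q=29
  k=4: a=4, p=298, q=129
  k=5: a=18, p=5431, q=2351

5431/2351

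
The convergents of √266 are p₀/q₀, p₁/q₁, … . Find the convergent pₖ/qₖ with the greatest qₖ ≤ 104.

685/42

√266 = [16; 3, 4, 3, 32, …] (period length 4).
Convergents:
  p_0/q_0 = 16/1
  p_1/q_1 = 49/3
  p_2/q_2 = 212/13
  p_3/q_3 = 685/42
  p_4/q_4 = 22132/1357
q_3 = 42 ≤ 104 < 1357 = q_4, so the answer is 685/42.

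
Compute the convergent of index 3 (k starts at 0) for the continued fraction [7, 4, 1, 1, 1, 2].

65/9

Using pₖ = aₖpₖ₋₁ + pₖ₋₂, qₖ = aₖqₖ₋₁ + qₖ₋₂ (with p₋₁=1, p₋₂=0, q₋₁=0, q₋₂=1):
  k=0: a=7, p=7, q=1
  k=1: a=4, p=29, q=4
  k=2: a=1, p=36, q=5
  k=3: a=1, p=65, q=9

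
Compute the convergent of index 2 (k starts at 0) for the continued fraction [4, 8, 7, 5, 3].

235/57

Using pₖ = aₖpₖ₋₁ + pₖ₋₂, qₖ = aₖqₖ₋₁ + qₖ₋₂ (with p₋₁=1, p₋₂=0, q₋₁=0, q₋₂=1):
  k=0: a=4, p=4, q=1
  k=1: a=8, p=33, q=8
  k=2: a=7, p=235, q=57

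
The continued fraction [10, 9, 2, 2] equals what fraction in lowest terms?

Using pₖ = aₖpₖ₋₁ + pₖ₋₂ and qₖ = aₖqₖ₋₁ + qₖ₋₂:
  k=0: a=10, p=10, q=1
  k=1: a=9, p=91, q=9
  k=2: a=2, p=192, q=19
  k=3: a=2, p=475, q=47

475/47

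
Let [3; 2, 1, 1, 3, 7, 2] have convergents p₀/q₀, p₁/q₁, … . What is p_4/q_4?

61/18

Using pₖ = aₖpₖ₋₁ + pₖ₋₂, qₖ = aₖqₖ₋₁ + qₖ₋₂ (with p₋₁=1, p₋₂=0, q₋₁=0, q₋₂=1):
  k=0: a=3, p=3, q=1
  k=1: a=2, p=7, q=2
  k=2: a=1, p=10, q=3
  k=3: a=1, p=17, q=5
  k=4: a=3, p=61, q=18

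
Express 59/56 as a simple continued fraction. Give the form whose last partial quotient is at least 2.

59 = 1*56 + 3
56 = 18*3 + 2
3 = 1*2 + 1
2 = 2*1 + 0  (stop)
So 59/56 = [1; 18, 1, 2].

[1; 18, 1, 2]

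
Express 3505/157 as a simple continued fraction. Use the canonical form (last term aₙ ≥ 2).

3505 = 22*157 + 51
157 = 3*51 + 4
51 = 12*4 + 3
4 = 1*3 + 1
3 = 3*1 + 0  (stop)
So 3505/157 = [22; 3, 12, 1, 3].

[22; 3, 12, 1, 3]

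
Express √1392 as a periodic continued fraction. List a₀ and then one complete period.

a₀ = ⌊√1392⌋ = 37.
With m₀=0, d₀=1 and mₖ₊₁ = dₖaₖ − mₖ, dₖ₊₁ = (n − mₖ₊₁²)/dₖ, aₖ₊₁ = ⌊(a₀+mₖ₊₁)/dₖ₊₁⌋:
  k=1: m=37, d=23, a=3
  k=2: m=32, d=16, a=4
  k=3: m=32, d=23, a=3
  k=4: m=37, d=1, a=74
d=1 and a=2a₀=74 at k=4, so the next step gives (m, d) = (37, 23) again — its k=1 value — and the period has length 4.

[37; 3, 4, 3, 74]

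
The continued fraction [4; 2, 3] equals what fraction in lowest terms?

31/7

Fold from the inside: start with 3/1.
  2 + 1/3 = 7/3
  4 + 3/7 = 31/7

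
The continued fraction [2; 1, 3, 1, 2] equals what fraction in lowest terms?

Using pₖ = aₖpₖ₋₁ + pₖ₋₂ and qₖ = aₖqₖ₋₁ + qₖ₋₂:
  k=0: a=2, p=2, q=1
  k=1: a=1, p=3, q=1
  k=2: a=3, p=11, q=4
  k=3: a=1, p=14, q=5
  k=4: a=2, p=39, q=14

39/14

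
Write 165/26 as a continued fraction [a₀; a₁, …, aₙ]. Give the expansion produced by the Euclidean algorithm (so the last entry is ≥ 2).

165 = 6*26 + 9
26 = 2*9 + 8
9 = 1*8 + 1
8 = 8*1 + 0  (stop)
So 165/26 = [6; 2, 1, 8].

[6; 2, 1, 8]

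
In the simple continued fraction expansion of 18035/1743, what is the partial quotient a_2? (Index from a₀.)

18035 = 10·1743 + 605   →  a_0 = 10
1743 = 2·605 + 533   →  a_1 = 2
605 = 1·533 + 72   →  a_2 = 1

1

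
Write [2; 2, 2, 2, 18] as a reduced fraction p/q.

Using pₖ = aₖpₖ₋₁ + pₖ₋₂ and qₖ = aₖqₖ₋₁ + qₖ₋₂:
  k=0: a=2, p=2, q=1
  k=1: a=2, p=5, q=2
  k=2: a=2, p=12, q=5
  k=3: a=2, p=29, q=12
  k=4: a=18, p=534, q=221

534/221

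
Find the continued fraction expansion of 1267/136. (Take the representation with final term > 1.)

1267 = 9×136 + 43
136 = 3×43 + 7
43 = 6×7 + 1
7 = 7×1 + 0  (stop)
So 1267/136 = [9; 3, 6, 7].

[9; 3, 6, 7]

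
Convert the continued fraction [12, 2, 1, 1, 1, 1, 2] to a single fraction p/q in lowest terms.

421/34

Using pₖ = aₖpₖ₋₁ + pₖ₋₂ and qₖ = aₖqₖ₋₁ + qₖ₋₂:
  k=0: a=12, p=12, q=1
  k=1: a=2, p=25, q=2
  k=2: a=1, p=37, q=3
  k=3: a=1, p=62, q=5
  k=4: a=1, p=99, q=8
  k=5: a=1, p=161, q=13
  k=6: a=2, p=421, q=34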